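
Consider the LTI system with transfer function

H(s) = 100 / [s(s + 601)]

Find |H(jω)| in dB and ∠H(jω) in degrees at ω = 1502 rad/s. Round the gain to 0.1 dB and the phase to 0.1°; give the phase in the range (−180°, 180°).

At s = jω = j1502:
pole (s+601): 601 + j1502 → |·| = √(601²+1502²) = √2617205 ≈ 1617.8, ∠ = arctan(1502/601) ≈ 68.19°
pole at origin: |s| = 1502, ∠ = 90.00° (in denominator)
|H| = 100 / 2.4299e+06 ≈ 4.1154e-05
Gain = 20 log₁₀(4.1154e-05) ≈ -87.71 dB
∠H = 0.00° − 158.19° = -158.19°

-87.7 dB, -158.2°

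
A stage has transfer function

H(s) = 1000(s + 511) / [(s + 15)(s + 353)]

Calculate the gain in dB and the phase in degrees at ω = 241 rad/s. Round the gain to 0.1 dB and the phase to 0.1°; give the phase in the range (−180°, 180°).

14.8 dB, -95.5°

At s = jω = j241:
zero (s+511): 511 + j241 → |·| = √(511²+241²) = √319202 ≈ 564.98, ∠ = arctan(241/511) ≈ 25.25°
pole (s+15): 15 + j241 → |·| = √(15²+241²) = √58306 ≈ 241.47, ∠ = arctan(241/15) ≈ 86.44°
pole (s+353): 353 + j241 → |·| = √(353²+241²) = √182690 ≈ 427.42, ∠ = arctan(241/353) ≈ 34.32°
|H| = 1000 · 564.98 / 1.0321e+05 ≈ 5.4741
Gain = 20 log₁₀(5.4741) ≈ 14.77 dB
∠H = 25.25° − 120.76° = -95.51°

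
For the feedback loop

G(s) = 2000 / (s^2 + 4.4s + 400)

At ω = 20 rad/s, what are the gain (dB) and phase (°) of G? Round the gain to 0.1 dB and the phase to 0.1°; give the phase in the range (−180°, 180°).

27.1 dB, -90.0°

At s = jω = j20:
quadratic: (j20)² + 4.4·j20 + 400 = 0 + j88 → |·| ≈ 88, ∠ ≈ 90.00°
|G| = 2000 / 88 ≈ 22.727
Gain = 20 log₁₀(22.727) ≈ 27.13 dB
∠G = 0.00° − 90.00° = -90.00°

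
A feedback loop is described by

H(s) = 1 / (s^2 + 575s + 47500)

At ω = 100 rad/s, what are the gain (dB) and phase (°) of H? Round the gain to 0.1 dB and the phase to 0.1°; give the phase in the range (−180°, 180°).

Substitute s = j100:
Numerator: 1 = 1 + j0
Denominator: (j100)^2 + 575(j100) + 47500 = 37500 + j57500
|N| = √(1² + 0²) ≈ 1, ∠N ≈ 0.00°
|D| = √(37500² + 57500²) ≈ 68648, ∠D ≈ 56.89°
|H| = 1 / 68648 ≈ 1.4567e-05
Gain = 20 log₁₀(1.4567e-05) ≈ -96.73 dB
∠H = 0.00° − 56.89° = -56.89°

-96.7 dB, -56.9°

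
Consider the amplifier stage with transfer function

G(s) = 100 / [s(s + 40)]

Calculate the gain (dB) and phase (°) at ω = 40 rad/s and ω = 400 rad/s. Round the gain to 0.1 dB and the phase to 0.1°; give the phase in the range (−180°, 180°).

ω = 40: -27.1 dB, -135.0°; ω = 400: -64.1 dB, -174.3°

At s = jω = j40:
pole (s+40): 40 + j40 → |·| = √(40²+40²) = √3200 ≈ 56.569, ∠ = arctan(40/40) ≈ 45.00°
pole at origin: |s| = 40, ∠ = 90.00° (in denominator)
|G| = 100 / 2262.8 ≈ 0.044193
Gain = 20 log₁₀(0.044193) ≈ -27.09 dB
∠G = 0.00° − 135.00° = -135.00°

At s = jω = j400:
pole (s+40): 40 + j400 → |·| = √(40²+400²) = √161600 ≈ 402, ∠ = arctan(400/40) ≈ 84.29°
pole at origin: |s| = 400, ∠ = 90.00° (in denominator)
|G| = 100 / 1.608e+05 ≈ 0.00062189
Gain = 20 log₁₀(0.00062189) ≈ -64.13 dB
∠G = 0.00° − 174.29° = -174.29°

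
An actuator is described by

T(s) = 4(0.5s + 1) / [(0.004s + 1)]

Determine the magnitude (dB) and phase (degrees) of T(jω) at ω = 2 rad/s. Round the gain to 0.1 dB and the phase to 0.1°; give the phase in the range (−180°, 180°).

At ω = 2 rad/s:
zero (1 + j2·0.5) = 1 + j1 → |·| ≈ 1.4142, ∠ ≈ 45.00°
pole (1 + j2·0.004) = 1 + j0.008 → |·| ≈ 1, ∠ ≈ 0.46°
|T| = 4 · 1.4142 / (1) ≈ 5.6568
Gain = 20 log₁₀(5.6568) ≈ 15.05 dB
∠T = (45.00°) − (0.46°) = 44.54°

15.1 dB, 44.5°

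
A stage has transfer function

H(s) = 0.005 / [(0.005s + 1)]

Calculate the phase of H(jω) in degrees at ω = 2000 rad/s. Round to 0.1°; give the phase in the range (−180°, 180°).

-84.3°

At ω = 2000 rad/s:
pole (1 + j2000·0.005) = 1 + j10 → |·| ≈ 10.05, ∠ ≈ 84.29°
∠H = (0°) − (84.29°) = -84.29°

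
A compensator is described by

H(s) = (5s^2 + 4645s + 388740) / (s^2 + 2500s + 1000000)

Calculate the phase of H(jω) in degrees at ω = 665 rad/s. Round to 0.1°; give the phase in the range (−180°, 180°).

Substitute s = j665:
Numerator: 5(j665)^2 + 4645(j665) + 388740 = -1822385 + j3088925
Denominator: (j665)^2 + 2500(j665) + 1000000 = 557775 + j1662500
|N| = √(1822385² + 3088925²) ≈ 3.5864e+06, ∠N ≈ 120.54°
|D| = √(557775² + 1662500²) ≈ 1.7536e+06, ∠D ≈ 71.45°
∠H = 120.54° − 71.45° = 49.09°

49.1°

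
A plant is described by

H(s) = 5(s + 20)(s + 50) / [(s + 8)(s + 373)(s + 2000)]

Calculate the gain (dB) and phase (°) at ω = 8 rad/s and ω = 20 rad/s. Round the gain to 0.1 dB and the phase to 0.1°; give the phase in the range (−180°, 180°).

At s = jω = j8:
zero (s+20): 20 + j8 → |·| = √(20²+8²) = √464 ≈ 21.541, ∠ = arctan(8/20) ≈ 21.80°
zero (s+50): 50 + j8 → |·| = √(50²+8²) = √2564 ≈ 50.636, ∠ = arctan(8/50) ≈ 9.09°
pole (s+8): 8 + j8 → |·| = √(8²+8²) = √128 ≈ 11.314, ∠ = arctan(8/8) ≈ 45.00°
pole (s+373): 373 + j8 → |·| = √(373²+8²) = √139193 ≈ 373.09, ∠ = arctan(8/373) ≈ 1.23°
pole (s+2000): 2000 + j8 → |·| = √(2000²+8²) = √4000064 ≈ 2000, ∠ = arctan(8/2000) ≈ 0.23°
|H| = 5 · 1090.8 / 8.4423e+06 ≈ 0.00064603
Gain = 20 log₁₀(0.00064603) ≈ -63.79 dB
∠H = 30.89° − 46.46° = -15.57°

At s = jω = j20:
zero (s+20): 20 + j20 → |·| = √(20²+20²) = √800 ≈ 28.284, ∠ = arctan(20/20) ≈ 45.00°
zero (s+50): 50 + j20 → |·| = √(50²+20²) = √2900 ≈ 53.852, ∠ = arctan(20/50) ≈ 21.80°
pole (s+8): 8 + j20 → |·| = √(8²+20²) = √464 ≈ 21.541, ∠ = arctan(20/8) ≈ 68.20°
pole (s+373): 373 + j20 → |·| = √(373²+20²) = √139529 ≈ 373.54, ∠ = arctan(20/373) ≈ 3.07°
pole (s+2000): 2000 + j20 → |·| = √(2000²+20²) = √4000400 ≈ 2000.1, ∠ = arctan(20/2000) ≈ 0.57°
|H| = 5 · 1523.1 / 1.6094e+07 ≈ 0.00047319
Gain = 20 log₁₀(0.00047319) ≈ -66.50 dB
∠H = 66.80° − 71.84° = -5.04°

ω = 8: -63.8 dB, -15.6°; ω = 20: -66.5 dB, -5.0°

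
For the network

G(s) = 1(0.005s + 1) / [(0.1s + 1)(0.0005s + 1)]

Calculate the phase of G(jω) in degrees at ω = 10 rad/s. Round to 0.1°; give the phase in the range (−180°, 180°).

-42.4°

At ω = 10 rad/s:
zero (1 + j10·0.005) = 1 + j0.05 → |·| ≈ 1.0012, ∠ ≈ 2.86°
pole (1 + j10·0.1) = 1 + j1 → |·| ≈ 1.4142, ∠ ≈ 45.00°
pole (1 + j10·0.0005) = 1 + j0.005 → |·| ≈ 1, ∠ ≈ 0.29°
∠G = (2.86°) − (45.00° + 0.29°) = -42.43°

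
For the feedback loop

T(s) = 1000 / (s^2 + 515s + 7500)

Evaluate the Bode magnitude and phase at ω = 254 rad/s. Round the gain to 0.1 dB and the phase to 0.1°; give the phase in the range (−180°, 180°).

-43.1 dB, -113.6°

Substitute s = j254:
Numerator: 1000 = 1000 + j0
Denominator: (j254)^2 + 515(j254) + 7500 = -57016 + j130810
|N| = √(1000² + 0²) ≈ 1000, ∠N ≈ 0.00°
|D| = √(57016² + 130810²) ≈ 1.427e+05, ∠D ≈ 113.55°
|T| = 1000 / 1.427e+05 ≈ 0.0070077
Gain = 20 log₁₀(0.0070077) ≈ -43.09 dB
∠T = 0.00° − 113.55° = -113.55°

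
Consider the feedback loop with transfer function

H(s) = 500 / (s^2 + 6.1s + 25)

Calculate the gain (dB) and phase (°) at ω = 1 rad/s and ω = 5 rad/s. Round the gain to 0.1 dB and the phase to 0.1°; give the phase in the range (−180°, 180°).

At s = jω = j1:
quadratic: (j1)² + 6.1·j1 + 25 = 24 + j6.1 → |·| ≈ 24.763, ∠ ≈ 14.26°
|H| = 500 / 24.763 ≈ 20.191
Gain = 20 log₁₀(20.191) ≈ 26.10 dB
∠H = 0.00° − 14.26° = -14.26°

At s = jω = j5:
quadratic: (j5)² + 6.1·j5 + 25 = 0 + j30.5 → |·| ≈ 30.5, ∠ ≈ 90.00°
|H| = 500 / 30.5 ≈ 16.393
Gain = 20 log₁₀(16.393) ≈ 24.29 dB
∠H = 0.00° − 90.00° = -90.00°

ω = 1: 26.1 dB, -14.3°; ω = 5: 24.3 dB, -90.0°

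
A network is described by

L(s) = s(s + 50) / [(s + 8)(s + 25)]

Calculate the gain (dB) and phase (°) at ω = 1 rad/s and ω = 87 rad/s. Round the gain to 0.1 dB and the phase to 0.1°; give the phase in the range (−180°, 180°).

At s = jω = j1:
zero (s+50): 50 + j1 → |·| = √(50²+1²) = √2501 ≈ 50.01, ∠ = arctan(1/50) ≈ 1.15°
zero at origin: s = j1 → |·| = 1, ∠ = 90.00°
pole (s+8): 8 + j1 → |·| = √(8²+1²) = √65 ≈ 8.0623, ∠ = arctan(1/8) ≈ 7.13°
pole (s+25): 25 + j1 → |·| = √(25²+1²) = √626 ≈ 25.02, ∠ = arctan(1/25) ≈ 2.29°
|L| = 1 · 50.01 / 201.72 ≈ 0.24792
Gain = 20 log₁₀(0.24792) ≈ -12.11 dB
∠L = 91.15° − 9.42° = 81.73°

At s = jω = j87:
zero (s+50): 50 + j87 → |·| = √(50²+87²) = √10069 ≈ 100.34, ∠ = arctan(87/50) ≈ 60.11°
zero at origin: s = j87 → |·| = 87, ∠ = 90.00°
pole (s+8): 8 + j87 → |·| = √(8²+87²) = √7633 ≈ 87.367, ∠ = arctan(87/8) ≈ 84.75°
pole (s+25): 25 + j87 → |·| = √(25²+87²) = √8194 ≈ 90.521, ∠ = arctan(87/25) ≈ 73.97°
|L| = 1 · 8729.6 / 7908.5 ≈ 1.1038
Gain = 20 log₁₀(1.1038) ≈ 0.86 dB
∠L = 150.11° − 158.72° = -8.61°

ω = 1: -12.1 dB, 81.7°; ω = 87: 0.9 dB, -8.6°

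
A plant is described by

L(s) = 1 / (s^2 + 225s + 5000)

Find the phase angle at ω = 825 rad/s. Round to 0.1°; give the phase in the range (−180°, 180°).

-164.6°

Substitute s = j825:
Numerator: 1 = 1 + j0
Denominator: (j825)^2 + 225(j825) + 5000 = -675625 + j185625
|N| = √(1² + 0²) ≈ 1, ∠N ≈ 0.00°
|D| = √(675625² + 185625²) ≈ 7.0066e+05, ∠D ≈ 164.64°
∠L = 0.00° − 164.64° = -164.64°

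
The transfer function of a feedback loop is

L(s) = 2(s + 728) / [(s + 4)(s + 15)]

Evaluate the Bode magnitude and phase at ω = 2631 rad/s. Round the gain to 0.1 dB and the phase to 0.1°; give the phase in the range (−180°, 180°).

At s = jω = j2631:
zero (s+728): 728 + j2631 → |·| = √(728²+2631²) = √7452145 ≈ 2729.9, ∠ = arctan(2631/728) ≈ 74.53°
pole (s+4): 4 + j2631 → |·| = √(4²+2631²) = √6922177 ≈ 2631, ∠ = arctan(2631/4) ≈ 89.91°
pole (s+15): 15 + j2631 → |·| = √(15²+2631²) = √6922386 ≈ 2631, ∠ = arctan(2631/15) ≈ 89.67°
|L| = 2 · 2729.9 / 6.9222e+06 ≈ 0.00078874
Gain = 20 log₁₀(0.00078874) ≈ -62.06 dB
∠L = 74.53° − 179.58° = -105.05°

-62.1 dB, -105.1°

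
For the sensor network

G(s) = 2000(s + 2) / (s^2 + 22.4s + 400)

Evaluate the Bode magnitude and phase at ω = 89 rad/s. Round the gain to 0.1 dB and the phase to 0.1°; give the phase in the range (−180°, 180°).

27.2 dB, -76.4°

At s = jω = j89:
zero (s+2): 2 + j89 → |·| = √(2²+89²) = √7925 ≈ 89.022, ∠ = arctan(89/2) ≈ 88.71°
quadratic: (j89)² + 22.4·j89 + 400 = -7521 + j1993.6 → |·| ≈ 7780.7, ∠ ≈ 165.15°
|G| = 2000 · 89.022 / 7780.7 ≈ 22.883
Gain = 20 log₁₀(22.883) ≈ 27.19 dB
∠G = 88.71° − 165.15° = -76.44°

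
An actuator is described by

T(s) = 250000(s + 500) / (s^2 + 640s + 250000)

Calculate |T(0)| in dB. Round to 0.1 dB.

T(0) = 250000·500 / 250000 = 500
20 log₁₀(500) ≈ 53.98 dB

54.0 dB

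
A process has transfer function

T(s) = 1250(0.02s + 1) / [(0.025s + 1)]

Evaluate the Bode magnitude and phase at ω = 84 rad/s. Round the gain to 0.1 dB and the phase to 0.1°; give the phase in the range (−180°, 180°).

At ω = 84 rad/s:
zero (1 + j84·0.02) = 1 + j1.68 → |·| ≈ 1.9551, ∠ ≈ 59.24°
pole (1 + j84·0.025) = 1 + j2.1 → |·| ≈ 2.3259, ∠ ≈ 64.54°
|T| = 1250 · 1.9551 / (2.3259) ≈ 1050.7
Gain = 20 log₁₀(1050.7) ≈ 60.43 dB
∠T = (59.24°) − (64.54°) = -5.30°

60.4 dB, -5.3°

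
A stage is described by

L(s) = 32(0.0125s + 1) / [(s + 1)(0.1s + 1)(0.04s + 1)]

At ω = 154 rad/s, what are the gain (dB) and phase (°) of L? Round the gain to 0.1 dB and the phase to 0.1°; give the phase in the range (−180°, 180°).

At ω = 154 rad/s:
zero (1 + j154·0.0125) = 1 + j1.925 → |·| ≈ 2.1692, ∠ ≈ 62.55°
pole (1 + j154·1) = 1 + j154 → |·| ≈ 154, ∠ ≈ 89.63°
pole (1 + j154·0.1) = 1 + j15.4 → |·| ≈ 15.432, ∠ ≈ 86.28°
pole (1 + j154·0.04) = 1 + j6.16 → |·| ≈ 6.2406, ∠ ≈ 80.78°
|L| = 32 · 2.1692 / (154 · 15.432 · 6.2406) ≈ 0.0046804
Gain = 20 log₁₀(0.0046804) ≈ -46.59 dB
∠L = (62.55°) − (89.63° + 86.28° + 80.78°) = -194.14° ≡ 165.86° (principal value)

-46.6 dB, 165.9°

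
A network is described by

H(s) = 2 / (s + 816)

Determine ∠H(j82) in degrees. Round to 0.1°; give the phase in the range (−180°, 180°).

-5.7°

Substitute s = j82:
Numerator: 2 = 2 + j0
Denominator: (j82) + 816 = 816 + j82
|N| = √(2² + 0²) ≈ 2, ∠N ≈ 0.00°
|D| = √(816² + 82²) ≈ 820.11, ∠D ≈ 5.74°
∠H = 0.00° − 5.74° = -5.74°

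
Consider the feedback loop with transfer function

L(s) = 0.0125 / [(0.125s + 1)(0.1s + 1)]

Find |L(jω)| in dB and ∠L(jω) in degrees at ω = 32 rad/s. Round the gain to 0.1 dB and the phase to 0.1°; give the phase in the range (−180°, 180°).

-60.9 dB, -148.6°

At ω = 32 rad/s:
pole (1 + j32·0.125) = 1 + j4 → |·| ≈ 4.1231, ∠ ≈ 75.96°
pole (1 + j32·0.1) = 1 + j3.2 → |·| ≈ 3.3526, ∠ ≈ 72.65°
|L| = 0.0125 · 1 / (4.1231 · 3.3526) ≈ 0.00090428
Gain = 20 log₁₀(0.00090428) ≈ -60.87 dB
∠L = (0°) − (75.96° + 72.65°) = -148.61°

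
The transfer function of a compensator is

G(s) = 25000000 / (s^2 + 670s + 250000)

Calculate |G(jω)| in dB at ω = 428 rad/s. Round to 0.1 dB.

At s = jω = j428:
quadratic: (j428)² + 670·j428 + 250000 = 66816 + j286760 → |·| ≈ 2.9444e+05, ∠ ≈ 76.88°
|G| = 25000000 / 2.9444e+05 ≈ 84.907
Gain = 20 log₁₀(84.907) ≈ 38.58 dB

38.6 dB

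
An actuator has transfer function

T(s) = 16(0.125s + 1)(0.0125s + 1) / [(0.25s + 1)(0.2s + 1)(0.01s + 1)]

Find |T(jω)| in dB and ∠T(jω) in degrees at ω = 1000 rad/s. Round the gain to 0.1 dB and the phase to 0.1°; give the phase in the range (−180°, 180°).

-26.0 dB, -88.8°

At ω = 1000 rad/s:
zero (1 + j1000·0.125) = 1 + j125 → |·| ≈ 125, ∠ ≈ 89.54°
zero (1 + j1000·0.0125) = 1 + j12.5 → |·| ≈ 12.54, ∠ ≈ 85.43°
pole (1 + j1000·0.25) = 1 + j250 → |·| ≈ 250, ∠ ≈ 89.77°
pole (1 + j1000·0.2) = 1 + j200 → |·| ≈ 200, ∠ ≈ 89.71°
pole (1 + j1000·0.01) = 1 + j10 → |·| ≈ 10.05, ∠ ≈ 84.29°
|T| = 16 · 125 · 12.54 / (250 · 200 · 10.05) ≈ 0.04991
Gain = 20 log₁₀(0.04991) ≈ -26.04 dB
∠T = (89.54° + 85.43°) − (89.77° + 89.71° + 84.29°) = -88.80°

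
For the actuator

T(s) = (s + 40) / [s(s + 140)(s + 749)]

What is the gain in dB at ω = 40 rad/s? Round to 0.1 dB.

-97.8 dB

At s = jω = j40:
zero (s+40): 40 + j40 → |·| = √(40²+40²) = √3200 ≈ 56.569, ∠ = arctan(40/40) ≈ 45.00°
pole (s+140): 140 + j40 → |·| = √(140²+40²) = √21200 ≈ 145.6, ∠ = arctan(40/140) ≈ 15.95°
pole (s+749): 749 + j40 → |·| = √(749²+40²) = √562601 ≈ 750.07, ∠ = arctan(40/749) ≈ 3.06°
pole at origin: |s| = 40, ∠ = 90.00° (in denominator)
|T| = 1 · 56.569 / 4.3684e+06 ≈ 1.295e-05
Gain = 20 log₁₀(1.295e-05) ≈ -97.75 dB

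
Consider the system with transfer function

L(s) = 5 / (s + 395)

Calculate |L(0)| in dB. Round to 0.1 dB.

-38.0 dB

L(0) = 5 / 395 ≈ 0.012658
20 log₁₀(0.012658) ≈ -37.95 dB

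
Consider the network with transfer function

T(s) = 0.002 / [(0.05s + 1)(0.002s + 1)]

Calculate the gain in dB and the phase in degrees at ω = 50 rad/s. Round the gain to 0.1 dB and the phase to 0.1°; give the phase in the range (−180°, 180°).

At ω = 50 rad/s:
pole (1 + j50·0.05) = 1 + j2.5 → |·| ≈ 2.6926, ∠ ≈ 68.20°
pole (1 + j50·0.002) = 1 + j0.1 → |·| ≈ 1.005, ∠ ≈ 5.71°
|T| = 0.002 · 1 / (2.6926 · 1.005) ≈ 0.00073908
Gain = 20 log₁₀(0.00073908) ≈ -62.63 dB
∠T = (0°) − (68.20° + 5.71°) = -73.91°

-62.6 dB, -73.9°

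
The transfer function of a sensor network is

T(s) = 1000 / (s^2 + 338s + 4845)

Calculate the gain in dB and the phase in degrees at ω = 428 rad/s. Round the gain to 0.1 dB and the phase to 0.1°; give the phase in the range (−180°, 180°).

-47.2 dB, -141.0°

Substitute s = j428:
Numerator: 1000 = 1000 + j0
Denominator: (j428)^2 + 338(j428) + 4845 = -178339 + j144664
|N| = √(1000² + 0²) ≈ 1000, ∠N ≈ 0.00°
|D| = √(178339² + 144664²) ≈ 2.2964e+05, ∠D ≈ 140.95°
|T| = 1000 / 2.2964e+05 ≈ 0.0043546
Gain = 20 log₁₀(0.0043546) ≈ -47.22 dB
∠T = 0.00° − 140.95° = -140.95°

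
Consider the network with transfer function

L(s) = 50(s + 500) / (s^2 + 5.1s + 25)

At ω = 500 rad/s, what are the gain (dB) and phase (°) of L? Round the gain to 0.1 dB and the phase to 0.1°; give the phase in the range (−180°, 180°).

-17.0 dB, -134.4°

At s = jω = j500:
zero (s+500): 500 + j500 → |·| = √(500²+500²) = √500000 ≈ 707.11, ∠ = arctan(500/500) ≈ 45.00°
quadratic: (j500)² + 5.1·j500 + 25 = -249975 + j2550 → |·| ≈ 2.4999e+05, ∠ ≈ 179.42°
|L| = 50 · 707.11 / 2.4999e+05 ≈ 0.14143
Gain = 20 log₁₀(0.14143) ≈ -16.99 dB
∠L = 45.00° − 179.42° = -134.42°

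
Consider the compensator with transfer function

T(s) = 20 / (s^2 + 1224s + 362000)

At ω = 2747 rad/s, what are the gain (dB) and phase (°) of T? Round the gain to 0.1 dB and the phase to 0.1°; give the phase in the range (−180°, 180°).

-112.0 dB, -154.9°

Substitute s = j2747:
Numerator: 20 = 20 + j0
Denominator: (j2747)^2 + 1224(j2747) + 362000 = -7184009 + j3362328
|N| = √(20² + 0²) ≈ 20, ∠N ≈ 0.00°
|D| = √(7184009² + 3362328²) ≈ 7.9319e+06, ∠D ≈ 154.92°
|T| = 20 / 7.9319e+06 ≈ 2.5215e-06
Gain = 20 log₁₀(2.5215e-06) ≈ -111.97 dB
∠T = 0.00° − 154.92° = -154.92°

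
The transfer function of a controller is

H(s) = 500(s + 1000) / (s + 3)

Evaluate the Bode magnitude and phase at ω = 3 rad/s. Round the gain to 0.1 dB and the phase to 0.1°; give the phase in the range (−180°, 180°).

101.4 dB, -44.8°

At s = jω = j3:
zero (s+1000): 1000 + j3 → |·| = √(1000²+3²) = √1000009 ≈ 1000, ∠ = arctan(3/1000) ≈ 0.17°
pole (s+3): 3 + j3 → |·| = √(3²+3²) = √18 ≈ 4.2426, ∠ = arctan(3/3) ≈ 45.00°
|H| = 500 · 1000 / 4.2426 ≈ 1.1785e+05
Gain = 20 log₁₀(1.1785e+05) ≈ 101.43 dB
∠H = 0.17° − 45.00° = -44.83°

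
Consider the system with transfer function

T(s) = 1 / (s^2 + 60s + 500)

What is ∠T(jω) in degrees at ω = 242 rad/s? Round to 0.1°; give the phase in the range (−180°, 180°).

-166.0°

Substitute s = j242:
Numerator: 1 = 1 + j0
Denominator: (j242)^2 + 60(j242) + 500 = -58064 + j14520
|N| = √(1² + 0²) ≈ 1, ∠N ≈ 0.00°
|D| = √(58064² + 14520²) ≈ 59852, ∠D ≈ 165.96°
∠T = 0.00° − 165.96° = -165.96°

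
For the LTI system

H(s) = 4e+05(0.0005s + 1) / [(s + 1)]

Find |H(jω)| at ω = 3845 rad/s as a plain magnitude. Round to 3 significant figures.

225

At ω = 3845 rad/s:
zero (1 + j3845·0.0005) = 1 + j1.9225 → |·| ≈ 2.167, ∠ ≈ 62.52°
pole (1 + j3845·1) = 1 + j3845 → |·| ≈ 3845, ∠ ≈ 89.99°
|H| = 4e+05 · 2.167 / (3845) ≈ 225.44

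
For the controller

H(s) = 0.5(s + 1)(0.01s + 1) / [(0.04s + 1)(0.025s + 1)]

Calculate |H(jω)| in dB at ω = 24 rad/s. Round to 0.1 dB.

At ω = 24 rad/s:
zero (1 + j24·1) = 1 + j24 → |·| ≈ 24.021, ∠ ≈ 87.61°
zero (1 + j24·0.01) = 1 + j0.24 → |·| ≈ 1.0284, ∠ ≈ 13.50°
pole (1 + j24·0.04) = 1 + j0.96 → |·| ≈ 1.3862, ∠ ≈ 43.83°
pole (1 + j24·0.025) = 1 + j0.6 → |·| ≈ 1.1662, ∠ ≈ 30.96°
|H| = 0.5 · 24.021 · 1.0284 / (1.3862 · 1.1662) ≈ 7.6405
Gain = 20 log₁₀(7.6405) ≈ 17.66 dB

17.7 dB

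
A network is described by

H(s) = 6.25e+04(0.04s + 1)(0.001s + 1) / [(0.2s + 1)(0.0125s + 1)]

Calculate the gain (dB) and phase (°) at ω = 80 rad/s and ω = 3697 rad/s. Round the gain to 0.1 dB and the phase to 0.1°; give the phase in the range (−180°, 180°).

At ω = 80 rad/s:
zero (1 + j80·0.04) = 1 + j3.2 → |·| ≈ 3.3526, ∠ ≈ 72.65°
zero (1 + j80·0.001) = 1 + j0.08 → |·| ≈ 1.0032, ∠ ≈ 4.57°
pole (1 + j80·0.2) = 1 + j16 → |·| ≈ 16.031, ∠ ≈ 86.42°
pole (1 + j80·0.0125) = 1 + j1 → |·| ≈ 1.4142, ∠ ≈ 45.00°
|H| = 6.25e+04 · 3.3526 · 1.0032 / (16.031 · 1.4142) ≈ 9272.1
Gain = 20 log₁₀(9272.1) ≈ 79.34 dB
∠H = (72.65° + 4.57°) − (86.42° + 45.00°) = -54.20°

At ω = 3697 rad/s:
zero (1 + j3697·0.04) = 1 + j147.88 → |·| ≈ 147.88, ∠ ≈ 89.61°
zero (1 + j3697·0.001) = 1 + j3.697 → |·| ≈ 3.8299, ∠ ≈ 74.86°
pole (1 + j3697·0.2) = 1 + j739.4 → |·| ≈ 739.4, ∠ ≈ 89.92°
pole (1 + j3697·0.0125) = 1 + j46.2125 → |·| ≈ 46.223, ∠ ≈ 88.76°
|H| = 6.25e+04 · 147.88 · 3.8299 / (739.4 · 46.223) ≈ 1035.7
Gain = 20 log₁₀(1035.7) ≈ 60.30 dB
∠H = (89.61° + 74.86°) − (89.92° + 88.76°) = -14.21°

ω = 80: 79.3 dB, -54.2°; ω = 3697: 60.3 dB, -14.2°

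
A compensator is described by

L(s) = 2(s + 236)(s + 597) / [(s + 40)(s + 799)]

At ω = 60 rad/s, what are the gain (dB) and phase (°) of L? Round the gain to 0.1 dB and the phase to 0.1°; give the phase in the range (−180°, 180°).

At s = jω = j60:
zero (s+236): 236 + j60 → |·| = √(236²+60²) = √59296 ≈ 243.51, ∠ = arctan(60/236) ≈ 14.26°
zero (s+597): 597 + j60 → |·| = √(597²+60²) = √360009 ≈ 600.01, ∠ = arctan(60/597) ≈ 5.74°
pole (s+40): 40 + j60 → |·| = √(40²+60²) = √5200 ≈ 72.111, ∠ = arctan(60/40) ≈ 56.31°
pole (s+799): 799 + j60 → |·| = √(799²+60²) = √642001 ≈ 801.25, ∠ = arctan(60/799) ≈ 4.29°
|L| = 2 · 1.4611e+05 / 57779 ≈ 5.0575
Gain = 20 log₁₀(5.0575) ≈ 14.08 dB
∠L = 20.00° − 60.60° = -40.60°

14.1 dB, -40.6°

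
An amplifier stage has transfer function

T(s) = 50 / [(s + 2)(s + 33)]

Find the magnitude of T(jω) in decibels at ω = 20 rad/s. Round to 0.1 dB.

-23.8 dB

At s = jω = j20:
pole (s+2): 2 + j20 → |·| = √(2²+20²) = √404 ≈ 20.1, ∠ = arctan(20/2) ≈ 84.29°
pole (s+33): 33 + j20 → |·| = √(33²+20²) = √1489 ≈ 38.588, ∠ = arctan(20/33) ≈ 31.22°
|T| = 50 / 775.62 ≈ 0.064465
Gain = 20 log₁₀(0.064465) ≈ -23.81 dB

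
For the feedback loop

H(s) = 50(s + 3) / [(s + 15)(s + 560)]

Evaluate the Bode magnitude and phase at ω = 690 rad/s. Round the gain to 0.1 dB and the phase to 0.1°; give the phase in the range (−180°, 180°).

-25.0 dB, -49.9°

At s = jω = j690:
zero (s+3): 3 + j690 → |·| = √(3²+690²) = √476109 ≈ 690.01, ∠ = arctan(690/3) ≈ 89.75°
pole (s+15): 15 + j690 → |·| = √(15²+690²) = √476325 ≈ 690.16, ∠ = arctan(690/15) ≈ 88.75°
pole (s+560): 560 + j690 → |·| = √(560²+690²) = √789700 ≈ 888.65, ∠ = arctan(690/560) ≈ 50.94°
|H| = 50 · 690.01 / 6.1331e+05 ≈ 0.056253
Gain = 20 log₁₀(0.056253) ≈ -25.00 dB
∠H = 89.75° − 139.69° = -49.94°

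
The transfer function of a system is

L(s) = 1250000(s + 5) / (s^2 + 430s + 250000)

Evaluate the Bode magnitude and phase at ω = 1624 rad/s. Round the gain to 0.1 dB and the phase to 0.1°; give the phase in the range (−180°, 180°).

58.2 dB, -73.9°

At s = jω = j1624:
zero (s+5): 5 + j1624 → |·| = √(5²+1624²) = √2637401 ≈ 1624, ∠ = arctan(1624/5) ≈ 89.82°
quadratic: (j1624)² + 430·j1624 + 250000 = -2387376 + j698320 → |·| ≈ 2.4874e+06, ∠ ≈ 163.70°
|L| = 1250000 · 1624 / 2.4874e+06 ≈ 816.11
Gain = 20 log₁₀(816.11) ≈ 58.23 dB
∠L = 89.82° − 163.70° = -73.88°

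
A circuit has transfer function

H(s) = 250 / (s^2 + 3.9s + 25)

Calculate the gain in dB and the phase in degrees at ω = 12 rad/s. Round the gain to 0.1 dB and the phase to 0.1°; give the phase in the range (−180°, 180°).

At s = jω = j12:
quadratic: (j12)² + 3.9·j12 + 25 = -119 + j46.8 → |·| ≈ 127.87, ∠ ≈ 158.53°
|H| = 250 / 127.87 ≈ 1.9551
Gain = 20 log₁₀(1.9551) ≈ 5.82 dB
∠H = 0.00° − 158.53° = -158.53°

5.8 dB, -158.5°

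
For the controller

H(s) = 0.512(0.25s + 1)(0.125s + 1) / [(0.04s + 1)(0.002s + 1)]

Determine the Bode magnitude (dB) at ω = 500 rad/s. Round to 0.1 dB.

At ω = 500 rad/s:
zero (1 + j500·0.25) = 1 + j125 → |·| ≈ 125, ∠ ≈ 89.54°
zero (1 + j500·0.125) = 1 + j62.5 → |·| ≈ 62.508, ∠ ≈ 89.08°
pole (1 + j500·0.04) = 1 + j20 → |·| ≈ 20.025, ∠ ≈ 87.14°
pole (1 + j500·0.002) = 1 + j1 → |·| ≈ 1.4142, ∠ ≈ 45.00°
|H| = 0.512 · 125 · 62.508 / (20.025 · 1.4142) ≈ 141.26
Gain = 20 log₁₀(141.26) ≈ 43.00 dB

43.0 dB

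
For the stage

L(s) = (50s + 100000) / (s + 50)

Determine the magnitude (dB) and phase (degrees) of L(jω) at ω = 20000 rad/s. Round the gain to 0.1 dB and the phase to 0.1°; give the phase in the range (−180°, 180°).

34.0 dB, -5.6°

Substitute s = j20000:
Numerator: 50(j20000) + 100000 = 100000 + j1000000
Denominator: (j20000) + 50 = 50 + j20000
|N| = √(100000² + 1000000²) ≈ 1.005e+06, ∠N ≈ 84.29°
|D| = √(50² + 20000²) ≈ 20000, ∠D ≈ 89.86°
|L| = 1.005e+06 / 20000 ≈ 50.25
Gain = 20 log₁₀(50.25) ≈ 34.02 dB
∠L = 84.29° − 89.86° = -5.57°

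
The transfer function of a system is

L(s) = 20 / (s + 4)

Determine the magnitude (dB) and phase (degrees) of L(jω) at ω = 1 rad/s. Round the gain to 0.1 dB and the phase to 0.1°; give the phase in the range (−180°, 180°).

13.7 dB, -14.0°

Substitute s = j1:
Numerator: 20 = 20 + j0
Denominator: (j1) + 4 = 4 + j1
|N| = √(20² + 0²) ≈ 20, ∠N ≈ 0.00°
|D| = √(4² + 1²) ≈ 4.1231, ∠D ≈ 14.04°
|L| = 20 / 4.1231 ≈ 4.8507
Gain = 20 log₁₀(4.8507) ≈ 13.72 dB
∠L = 0.00° − 14.04° = -14.04°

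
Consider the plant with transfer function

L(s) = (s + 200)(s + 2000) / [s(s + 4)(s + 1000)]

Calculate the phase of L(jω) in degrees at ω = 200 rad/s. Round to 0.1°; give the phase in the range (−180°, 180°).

-139.5°

At s = jω = j200:
zero (s+200): 200 + j200 → |·| = √(200²+200²) = √80000 ≈ 282.84, ∠ = arctan(200/200) ≈ 45.00°
zero (s+2000): 2000 + j200 → |·| = √(2000²+200²) = √4040000 ≈ 2010, ∠ = arctan(200/2000) ≈ 5.71°
pole (s+4): 4 + j200 → |·| = √(4²+200²) = √40016 ≈ 200.04, ∠ = arctan(200/4) ≈ 88.85°
pole (s+1000): 1000 + j200 → |·| = √(1000²+200²) = √1040000 ≈ 1019.8, ∠ = arctan(200/1000) ≈ 11.31°
pole at origin: |s| = 200, ∠ = 90.00° (in denominator)
∠L = 50.71° − 190.16° = -139.45°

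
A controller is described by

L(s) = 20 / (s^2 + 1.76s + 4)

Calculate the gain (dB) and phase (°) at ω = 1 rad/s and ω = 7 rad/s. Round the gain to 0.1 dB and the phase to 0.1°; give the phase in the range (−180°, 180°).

ω = 1: 15.2 dB, -30.4°; ω = 7: -7.4 dB, -164.7°

At s = jω = j1:
quadratic: (j1)² + 1.76·j1 + 4 = 3 + j1.76 → |·| ≈ 3.4782, ∠ ≈ 30.40°
|L| = 20 / 3.4782 ≈ 5.7501
Gain = 20 log₁₀(5.7501) ≈ 15.19 dB
∠L = 0.00° − 30.40° = -30.40°

At s = jω = j7:
quadratic: (j7)² + 1.76·j7 + 4 = -45 + j12.32 → |·| ≈ 46.656, ∠ ≈ 164.69°
|L| = 20 / 46.656 ≈ 0.42867
Gain = 20 log₁₀(0.42867) ≈ -7.36 dB
∠L = 0.00° − 164.69° = -164.69°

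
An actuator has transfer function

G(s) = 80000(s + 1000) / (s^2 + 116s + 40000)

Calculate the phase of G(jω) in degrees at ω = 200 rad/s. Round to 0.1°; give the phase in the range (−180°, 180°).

At s = jω = j200:
zero (s+1000): 1000 + j200 → |·| = √(1000²+200²) = √1040000 ≈ 1019.8, ∠ = arctan(200/1000) ≈ 11.31°
quadratic: (j200)² + 116·j200 + 40000 = 0 + j23200 → |·| ≈ 23200, ∠ ≈ 90.00°
∠G = 11.31° − 90.00° = -78.69°

-78.7°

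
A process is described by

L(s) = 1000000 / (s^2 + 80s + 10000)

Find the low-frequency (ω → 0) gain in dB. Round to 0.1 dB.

40.0 dB

L(0) = 1000000 / 10000 = 100
20 log₁₀(100) ≈ 40.00 dB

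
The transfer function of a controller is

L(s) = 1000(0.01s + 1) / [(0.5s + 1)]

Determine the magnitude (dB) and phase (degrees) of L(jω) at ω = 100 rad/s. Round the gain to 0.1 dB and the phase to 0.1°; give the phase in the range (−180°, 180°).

At ω = 100 rad/s:
zero (1 + j100·0.01) = 1 + j1 → |·| ≈ 1.4142, ∠ ≈ 45.00°
pole (1 + j100·0.5) = 1 + j50 → |·| ≈ 50.01, ∠ ≈ 88.85°
|L| = 1000 · 1.4142 / (50.01) ≈ 28.278
Gain = 20 log₁₀(28.278) ≈ 29.03 dB
∠L = (45.00°) − (88.85°) = -43.85°

29.0 dB, -43.9°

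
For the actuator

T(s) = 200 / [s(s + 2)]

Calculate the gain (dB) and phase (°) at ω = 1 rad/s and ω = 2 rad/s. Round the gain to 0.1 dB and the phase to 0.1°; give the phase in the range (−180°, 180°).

ω = 1: 39.0 dB, -116.6°; ω = 2: 31.0 dB, -135.0°

At s = jω = j1:
pole (s+2): 2 + j1 → |·| = √(2²+1²) = √5 ≈ 2.2361, ∠ = arctan(1/2) ≈ 26.57°
pole at origin: |s| = 1, ∠ = 90.00° (in denominator)
|T| = 200 / 2.2361 ≈ 89.441
Gain = 20 log₁₀(89.441) ≈ 39.03 dB
∠T = 0.00° − 116.57° = -116.57°

At s = jω = j2:
pole (s+2): 2 + j2 → |·| = √(2²+2²) = √8 ≈ 2.8284, ∠ = arctan(2/2) ≈ 45.00°
pole at origin: |s| = 2, ∠ = 90.00° (in denominator)
|T| = 200 / 5.6568 ≈ 35.356
Gain = 20 log₁₀(35.356) ≈ 30.97 dB
∠T = 0.00° − 135.00° = -135.00°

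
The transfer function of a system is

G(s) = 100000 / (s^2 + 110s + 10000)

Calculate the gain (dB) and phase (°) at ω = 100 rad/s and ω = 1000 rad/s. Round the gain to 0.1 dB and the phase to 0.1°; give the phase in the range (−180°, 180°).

At s = jω = j100:
quadratic: (j100)² + 110·j100 + 10000 = 0 + j11000 → |·| ≈ 11000, ∠ ≈ 90.00°
|G| = 100000 / 11000 ≈ 9.0909
Gain = 20 log₁₀(9.0909) ≈ 19.17 dB
∠G = 0.00° − 90.00° = -90.00°

At s = jω = j1000:
quadratic: (j1000)² + 110·j1000 + 10000 = -990000 + j110000 → |·| ≈ 9.9609e+05, ∠ ≈ 173.66°
|G| = 100000 / 9.9609e+05 ≈ 0.10039
Gain = 20 log₁₀(0.10039) ≈ -19.97 dB
∠G = 0.00° − 173.66° = -173.66°

ω = 100: 19.2 dB, -90.0°; ω = 1000: -20.0 dB, -173.7°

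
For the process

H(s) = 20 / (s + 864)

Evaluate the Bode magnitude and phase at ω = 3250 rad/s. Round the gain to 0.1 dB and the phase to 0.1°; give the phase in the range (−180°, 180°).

-44.5 dB, -75.1°

At s = jω = j3250:
pole (s+864): 864 + j3250 → |·| = √(864²+3250²) = √11308996 ≈ 3362.9, ∠ = arctan(3250/864) ≈ 75.11°
|H| = 20 / 3362.9 ≈ 0.0059472
Gain = 20 log₁₀(0.0059472) ≈ -44.51 dB
∠H = 0.00° − 75.11° = -75.11°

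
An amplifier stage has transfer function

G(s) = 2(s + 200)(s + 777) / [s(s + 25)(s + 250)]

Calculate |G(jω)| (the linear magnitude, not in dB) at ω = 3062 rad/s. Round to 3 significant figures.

0.000673

At s = jω = j3062:
zero (s+200): 200 + j3062 → |·| = √(200²+3062²) = √9415844 ≈ 3068.5, ∠ = arctan(3062/200) ≈ 86.26°
zero (s+777): 777 + j3062 → |·| = √(777²+3062²) = √9979573 ≈ 3159, ∠ = arctan(3062/777) ≈ 75.76°
pole (s+25): 25 + j3062 → |·| = √(25²+3062²) = √9376469 ≈ 3062.1, ∠ = arctan(3062/25) ≈ 89.53°
pole (s+250): 250 + j3062 → |·| = √(250²+3062²) = √9438344 ≈ 3072.2, ∠ = arctan(3062/250) ≈ 85.33°
pole at origin: |s| = 3062, ∠ = 90.00° (in denominator)
|G| = 2 · 9.6934e+06 / 2.8805e+10 ≈ 0.00067304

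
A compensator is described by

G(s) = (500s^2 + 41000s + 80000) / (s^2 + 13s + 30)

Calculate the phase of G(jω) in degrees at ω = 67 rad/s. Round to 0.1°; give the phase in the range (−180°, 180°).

-40.7°

Substitute s = j67:
Numerator: 500(j67)^2 + 41000(j67) + 80000 = -2164500 + j2747000
Denominator: (j67)^2 + 13(j67) + 30 = -4459 + j871
|N| = √(2164500² + 2747000²) ≈ 3.4973e+06, ∠N ≈ 128.24°
|D| = √(4459² + 871²) ≈ 4543.3, ∠D ≈ 168.95°
∠G = 128.24° − 168.95° = -40.71°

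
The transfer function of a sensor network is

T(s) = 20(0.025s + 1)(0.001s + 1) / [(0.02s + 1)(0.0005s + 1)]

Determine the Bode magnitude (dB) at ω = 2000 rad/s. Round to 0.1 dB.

31.9 dB

At ω = 2000 rad/s:
zero (1 + j2000·0.025) = 1 + j50 → |·| ≈ 50.01, ∠ ≈ 88.85°
zero (1 + j2000·0.001) = 1 + j2 → |·| ≈ 2.2361, ∠ ≈ 63.43°
pole (1 + j2000·0.02) = 1 + j40 → |·| ≈ 40.012, ∠ ≈ 88.57°
pole (1 + j2000·0.0005) = 1 + j1 → |·| ≈ 1.4142, ∠ ≈ 45.00°
|T| = 20 · 50.01 · 2.2361 / (40.012 · 1.4142) ≈ 39.525
Gain = 20 log₁₀(39.525) ≈ 31.94 dB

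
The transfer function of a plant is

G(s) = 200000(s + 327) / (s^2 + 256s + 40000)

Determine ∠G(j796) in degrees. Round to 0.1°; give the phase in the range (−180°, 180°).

At s = jω = j796:
zero (s+327): 327 + j796 → |·| = √(327²+796²) = √740545 ≈ 860.55, ∠ = arctan(796/327) ≈ 67.67°
quadratic: (j796)² + 256·j796 + 40000 = -593616 + j203776 → |·| ≈ 6.2762e+05, ∠ ≈ 161.05°
∠G = 67.67° − 161.05° = -93.38°

-93.4°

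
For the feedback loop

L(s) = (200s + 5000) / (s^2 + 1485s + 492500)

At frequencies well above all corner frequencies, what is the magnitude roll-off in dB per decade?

Each pole contributes −20 dB/decade at high frequency; each zero contributes +20 dB/decade.
Net: 1 zero(s) − 2 pole(s) → -20 dB/decade.

-20 dB/decade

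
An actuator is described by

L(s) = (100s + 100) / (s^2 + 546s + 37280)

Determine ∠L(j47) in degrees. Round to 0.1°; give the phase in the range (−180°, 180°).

52.6°

Substitute s = j47:
Numerator: 100(j47) + 100 = 100 + j4700
Denominator: (j47)^2 + 546(j47) + 37280 = 35071 + j25662
|N| = √(100² + 4700²) ≈ 4701.1, ∠N ≈ 88.78°
|D| = √(35071² + 25662²) ≈ 43457, ∠D ≈ 36.19°
∠L = 88.78° − 36.19° = 52.59°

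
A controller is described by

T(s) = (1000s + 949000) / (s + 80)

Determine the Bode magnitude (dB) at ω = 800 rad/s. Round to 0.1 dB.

63.8 dB

Substitute s = j800:
Numerator: 1000(j800) + 949000 = 949000 + j800000
Denominator: (j800) + 80 = 80 + j800
|N| = √(949000² + 800000²) ≈ 1.2412e+06, ∠N ≈ 40.13°
|D| = √(80² + 800²) ≈ 803.99, ∠D ≈ 84.29°
|T| = 1.2412e+06 / 803.99 ≈ 1543.8
Gain = 20 log₁₀(1543.8) ≈ 63.77 dB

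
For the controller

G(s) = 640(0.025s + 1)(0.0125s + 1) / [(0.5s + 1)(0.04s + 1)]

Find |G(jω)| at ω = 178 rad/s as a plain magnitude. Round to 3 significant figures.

At ω = 178 rad/s:
zero (1 + j178·0.025) = 1 + j4.45 → |·| ≈ 4.561, ∠ ≈ 77.33°
zero (1 + j178·0.0125) = 1 + j2.225 → |·| ≈ 2.4394, ∠ ≈ 65.80°
pole (1 + j178·0.5) = 1 + j89 → |·| ≈ 89.006, ∠ ≈ 89.36°
pole (1 + j178·0.04) = 1 + j7.12 → |·| ≈ 7.1899, ∠ ≈ 82.01°
|G| = 640 · 4.561 · 2.4394 / (89.006 · 7.1899) ≈ 11.127

11.1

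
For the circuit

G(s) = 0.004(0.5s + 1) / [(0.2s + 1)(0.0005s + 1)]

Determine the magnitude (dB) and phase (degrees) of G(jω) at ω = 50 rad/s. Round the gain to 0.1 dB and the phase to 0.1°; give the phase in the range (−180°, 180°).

-40.0 dB, 2.0°

At ω = 50 rad/s:
zero (1 + j50·0.5) = 1 + j25 → |·| ≈ 25.02, ∠ ≈ 87.71°
pole (1 + j50·0.2) = 1 + j10 → |·| ≈ 10.05, ∠ ≈ 84.29°
pole (1 + j50·0.0005) = 1 + j0.025 → |·| ≈ 1.0003, ∠ ≈ 1.43°
|G| = 0.004 · 25.02 / (10.05 · 1.0003) ≈ 0.0099552
Gain = 20 log₁₀(0.0099552) ≈ -40.04 dB
∠G = (87.71°) − (84.29° + 1.43°) = 1.99°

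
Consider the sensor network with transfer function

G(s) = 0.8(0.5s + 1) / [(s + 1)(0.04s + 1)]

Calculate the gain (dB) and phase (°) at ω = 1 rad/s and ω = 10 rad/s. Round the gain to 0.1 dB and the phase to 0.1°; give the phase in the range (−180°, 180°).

At ω = 1 rad/s:
zero (1 + j1·0.5) = 1 + j0.5 → |·| ≈ 1.118, ∠ ≈ 26.57°
pole (1 + j1·1) = 1 + j1 → |·| ≈ 1.4142, ∠ ≈ 45.00°
pole (1 + j1·0.04) = 1 + j0.04 → |·| ≈ 1.0008, ∠ ≈ 2.29°
|G| = 0.8 · 1.118 / (1.4142 · 1.0008) ≈ 0.63194
Gain = 20 log₁₀(0.63194) ≈ -3.99 dB
∠G = (26.57°) − (45.00° + 2.29°) = -20.72°

At ω = 10 rad/s:
zero (1 + j10·0.5) = 1 + j5 → |·| ≈ 5.099, ∠ ≈ 78.69°
pole (1 + j10·1) = 1 + j10 → |·| ≈ 10.05, ∠ ≈ 84.29°
pole (1 + j10·0.04) = 1 + j0.4 → |·| ≈ 1.077, ∠ ≈ 21.80°
|G| = 0.8 · 5.099 / (10.05 · 1.077) ≈ 0.37687
Gain = 20 log₁₀(0.37687) ≈ -8.48 dB
∠G = (78.69°) − (84.29° + 21.80°) = -27.40°

ω = 1: -4.0 dB, -20.7°; ω = 10: -8.5 dB, -27.4°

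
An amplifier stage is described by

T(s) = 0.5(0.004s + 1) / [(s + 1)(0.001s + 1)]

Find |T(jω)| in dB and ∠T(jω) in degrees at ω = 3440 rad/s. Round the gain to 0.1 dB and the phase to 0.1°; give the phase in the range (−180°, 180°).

At ω = 3440 rad/s:
zero (1 + j3440·0.004) = 1 + j13.76 → |·| ≈ 13.796, ∠ ≈ 85.84°
pole (1 + j3440·1) = 1 + j3440 → |·| ≈ 3440, ∠ ≈ 89.98°
pole (1 + j3440·0.001) = 1 + j3.44 → |·| ≈ 3.5824, ∠ ≈ 73.79°
|T| = 0.5 · 13.796 / (3440 · 3.5824) ≈ 0.00055975
Gain = 20 log₁₀(0.00055975) ≈ -65.04 dB
∠T = (85.84°) − (89.98° + 73.79°) = -77.93°

-65.0 dB, -77.9°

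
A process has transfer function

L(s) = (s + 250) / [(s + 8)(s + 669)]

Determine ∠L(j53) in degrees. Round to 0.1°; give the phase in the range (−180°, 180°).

-74.0°

At s = jω = j53:
zero (s+250): 250 + j53 → |·| = √(250²+53²) = √65309 ≈ 255.56, ∠ = arctan(53/250) ≈ 11.97°
pole (s+8): 8 + j53 → |·| = √(8²+53²) = √2873 ≈ 53.6, ∠ = arctan(53/8) ≈ 81.42°
pole (s+669): 669 + j53 → |·| = √(669²+53²) = √450370 ≈ 671.1, ∠ = arctan(53/669) ≈ 4.53°
∠L = 11.97° − 85.95° = -73.98°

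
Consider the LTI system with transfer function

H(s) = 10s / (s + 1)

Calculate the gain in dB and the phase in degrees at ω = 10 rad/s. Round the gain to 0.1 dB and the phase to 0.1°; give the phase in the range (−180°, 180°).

20.0 dB, 5.7°

At s = jω = j10:
zero at origin: s = j10 → |·| = 10, ∠ = 90.00°
pole (s+1): 1 + j10 → |·| = √(1²+10²) = √101 ≈ 10.05, ∠ = arctan(10/1) ≈ 84.29°
|H| = 10 · 10 / 10.05 ≈ 9.9502
Gain = 20 log₁₀(9.9502) ≈ 19.96 dB
∠H = 90.00° − 84.29° = 5.71°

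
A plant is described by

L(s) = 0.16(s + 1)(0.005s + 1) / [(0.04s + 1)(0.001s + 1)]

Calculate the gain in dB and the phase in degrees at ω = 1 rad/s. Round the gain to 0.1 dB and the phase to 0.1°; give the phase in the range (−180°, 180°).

At ω = 1 rad/s:
zero (1 + j1·1) = 1 + j1 → |·| ≈ 1.4142, ∠ ≈ 45.00°
zero (1 + j1·0.005) = 1 + j0.005 → |·| ≈ 1, ∠ ≈ 0.29°
pole (1 + j1·0.04) = 1 + j0.04 → |·| ≈ 1.0008, ∠ ≈ 2.29°
pole (1 + j1·0.001) = 1 + j0.001 → |·| ≈ 1, ∠ ≈ 0.06°
|L| = 0.16 · 1.4142 · 1 / (1.0008 · 1) ≈ 0.22609
Gain = 20 log₁₀(0.22609) ≈ -12.91 dB
∠L = (45.00° + 0.29°) − (2.29° + 0.06°) = 42.94°

-12.9 dB, 42.9°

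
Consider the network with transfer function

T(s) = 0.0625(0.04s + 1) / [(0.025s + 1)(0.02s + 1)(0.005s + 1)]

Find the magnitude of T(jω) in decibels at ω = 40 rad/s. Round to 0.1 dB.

At ω = 40 rad/s:
zero (1 + j40·0.04) = 1 + j1.6 → |·| ≈ 1.8868, ∠ ≈ 57.99°
pole (1 + j40·0.025) = 1 + j1 → |·| ≈ 1.4142, ∠ ≈ 45.00°
pole (1 + j40·0.02) = 1 + j0.8 → |·| ≈ 1.2806, ∠ ≈ 38.66°
pole (1 + j40·0.005) = 1 + j0.2 → |·| ≈ 1.0198, ∠ ≈ 11.31°
|T| = 0.0625 · 1.8868 / (1.4142 · 1.2806 · 1.0198) ≈ 0.063851
Gain = 20 log₁₀(0.063851) ≈ -23.90 dB

-23.9 dB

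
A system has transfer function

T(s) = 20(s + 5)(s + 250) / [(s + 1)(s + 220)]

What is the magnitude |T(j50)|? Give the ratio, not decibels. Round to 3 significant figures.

22.7

At s = jω = j50:
zero (s+5): 5 + j50 → |·| = √(5²+50²) = √2525 ≈ 50.249, ∠ = arctan(50/5) ≈ 84.29°
zero (s+250): 250 + j50 → |·| = √(250²+50²) = √65000 ≈ 254.95, ∠ = arctan(50/250) ≈ 11.31°
pole (s+1): 1 + j50 → |·| = √(1²+50²) = √2501 ≈ 50.01, ∠ = arctan(50/1) ≈ 88.85°
pole (s+220): 220 + j50 → |·| = √(220²+50²) = √50900 ≈ 225.61, ∠ = arctan(50/220) ≈ 12.80°
|T| = 20 · 12811 / 11283 ≈ 22.708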